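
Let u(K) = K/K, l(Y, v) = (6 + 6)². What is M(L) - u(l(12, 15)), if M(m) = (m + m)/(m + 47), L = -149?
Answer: 98/51 ≈ 1.9216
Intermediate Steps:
l(Y, v) = 144 (l(Y, v) = 12² = 144)
M(m) = 2*m/(47 + m) (M(m) = (2*m)/(47 + m) = 2*m/(47 + m))
u(K) = 1
M(L) - u(l(12, 15)) = 2*(-149)/(47 - 149) - 1*1 = 2*(-149)/(-102) - 1 = 2*(-149)*(-1/102) - 1 = 149/51 - 1 = 98/51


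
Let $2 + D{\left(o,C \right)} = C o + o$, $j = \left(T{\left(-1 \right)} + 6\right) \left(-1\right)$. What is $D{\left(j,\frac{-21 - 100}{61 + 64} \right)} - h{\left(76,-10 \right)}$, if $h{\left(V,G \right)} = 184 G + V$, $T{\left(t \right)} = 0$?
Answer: $\frac{220226}{125} \approx 1761.8$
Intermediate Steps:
$j = -6$ ($j = \left(0 + 6\right) \left(-1\right) = 6 \left(-1\right) = -6$)
$h{\left(V,G \right)} = V + 184 G$
$D{\left(o,C \right)} = -2 + o + C o$ ($D{\left(o,C \right)} = -2 + \left(C o + o\right) = -2 + \left(o + C o\right) = -2 + o + C o$)
$D{\left(j,\frac{-21 - 100}{61 + 64} \right)} - h{\left(76,-10 \right)} = \left(-2 - 6 + \frac{-21 - 100}{61 + 64} \left(-6\right)\right) - \left(76 + 184 \left(-10\right)\right) = \left(-2 - 6 + - \frac{121}{125} \left(-6\right)\right) - \left(76 - 1840\right) = \left(-2 - 6 + \left(-121\right) \frac{1}{125} \left(-6\right)\right) - -1764 = \left(-2 - 6 - - \frac{726}{125}\right) + 1764 = \left(-2 - 6 + \frac{726}{125}\right) + 1764 = - \frac{274}{125} + 1764 = \frac{220226}{125}$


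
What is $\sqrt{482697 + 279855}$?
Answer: $6 \sqrt{21182} \approx 873.24$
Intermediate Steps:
$\sqrt{482697 + 279855} = \sqrt{762552} = 6 \sqrt{21182}$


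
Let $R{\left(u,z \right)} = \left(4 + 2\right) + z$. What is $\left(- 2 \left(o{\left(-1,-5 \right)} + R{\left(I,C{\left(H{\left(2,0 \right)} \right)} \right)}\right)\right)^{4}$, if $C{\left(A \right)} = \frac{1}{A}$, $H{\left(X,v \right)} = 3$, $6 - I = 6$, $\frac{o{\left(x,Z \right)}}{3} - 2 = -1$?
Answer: $\frac{9834496}{81} \approx 1.2141 \cdot 10^{5}$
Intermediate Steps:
$o{\left(x,Z \right)} = 3$ ($o{\left(x,Z \right)} = 6 + 3 \left(-1\right) = 6 - 3 = 3$)
$I = 0$ ($I = 6 - 6 = 0$)
$R{\left(u,z \right)} = 6 + z$
$\left(- 2 \left(o{\left(-1,-5 \right)} + R{\left(I,C{\left(H{\left(2,0 \right)} \right)} \right)}\right)\right)^{4} = \left(- 2 \left(3 + \left(6 + \frac{1}{3}\right)\right)\right)^{4} = \left(- 2 \left(3 + \frac{19}{3}\right)\right)^{4} = \left(\left(-2\right) \frac{28}{3}\right)^{4} = \left(- \frac{56}{3}\right)^{4} = \frac{9834496}{81}$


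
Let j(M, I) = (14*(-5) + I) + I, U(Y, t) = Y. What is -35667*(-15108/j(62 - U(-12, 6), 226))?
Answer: 269428518/191 ≈ 1.4106e+6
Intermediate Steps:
j(M, I) = -70 + 2*I (j(M, I) = (-70 + I) + I = -70 + 2*I)
-35667*(-15108/j(62 - U(-12, 6), 226)) = -35667*(-15108/(-70 + 2*226)) = -35667*(-15108/(-70 + 452)) = -35667/(382*(-1/15108)) = -35667/(-191/7554) = -35667*(-7554/191) = 269428518/191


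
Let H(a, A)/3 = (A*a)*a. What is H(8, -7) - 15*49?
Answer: -2079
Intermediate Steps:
H(a, A) = 3*A*a**2 (H(a, A) = 3*((A*a)*a) = 3*(A*a**2) = 3*A*a**2)
H(8, -7) - 15*49 = 3*(-7)*8**2 - 15*49 = 3*(-7)*64 - 735 = -1344 - 735 = -2079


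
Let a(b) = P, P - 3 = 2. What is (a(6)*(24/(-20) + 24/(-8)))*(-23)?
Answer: 483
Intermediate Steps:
P = 5 (P = 3 + 2 = 5)
a(b) = 5
(a(6)*(24/(-20) + 24/(-8)))*(-23) = (5*(24/(-20) + 24/(-8)))*(-23) = (5*(24*(-1/20) + 24*(-⅛)))*(-23) = (5*(-6/5 - 3))*(-23) = (5*(-21/5))*(-23) = -21*(-23) = 483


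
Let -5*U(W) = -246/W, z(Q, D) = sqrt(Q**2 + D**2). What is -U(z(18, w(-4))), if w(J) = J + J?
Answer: -123*sqrt(97)/485 ≈ -2.4978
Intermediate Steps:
w(J) = 2*J
z(Q, D) = sqrt(D**2 + Q**2)
U(W) = 246/(5*W) (U(W) = -(-246)/(5*W) = 246/(5*W))
-U(z(18, w(-4))) = -246/(5*(sqrt((2*(-4))**2 + 18**2))) = -246/(5*(sqrt((-8)**2 + 324))) = -246/(5*(sqrt(64 + 324))) = -246/(5*(sqrt(388))) = -246/(5*(2*sqrt(97))) = -246*sqrt(97)/194/5 = -123*sqrt(97)/485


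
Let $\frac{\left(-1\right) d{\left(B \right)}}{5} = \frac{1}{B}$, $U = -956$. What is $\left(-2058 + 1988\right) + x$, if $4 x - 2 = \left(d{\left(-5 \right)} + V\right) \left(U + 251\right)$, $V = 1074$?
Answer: $- \frac{758153}{4} \approx -1.8954 \cdot 10^{5}$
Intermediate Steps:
$d{\left(B \right)} = - \frac{5}{B}$
$x = - \frac{757873}{4}$ ($x = \frac{1}{2} + \frac{\left(- \frac{5}{-5} + 1074\right) \left(-956 + 251\right)}{4} = \frac{1}{2} + \frac{\left(\left(-5\right) \left(- \frac{1}{5}\right) + 1074\right) \left(-705\right)}{4} = \frac{1}{2} + \frac{\left(1 + 1074\right) \left(-705\right)}{4} = \frac{1}{2} + \frac{1075 \left(-705\right)}{4} = \frac{1}{2} + \frac{1}{4} \left(-757875\right) = \frac{1}{2} - \frac{757875}{4} = - \frac{757873}{4} \approx -1.8947 \cdot 10^{5}$)
$\left(-2058 + 1988\right) + x = \left(-2058 + 1988\right) - \frac{757873}{4} = -70 - \frac{757873}{4} = - \frac{758153}{4}$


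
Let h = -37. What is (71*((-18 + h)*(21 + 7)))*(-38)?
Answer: 4154920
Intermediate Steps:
(71*((-18 + h)*(21 + 7)))*(-38) = (71*((-18 - 37)*(21 + 7)))*(-38) = (71*(-55*28))*(-38) = (71*(-1540))*(-38) = -109340*(-38) = 4154920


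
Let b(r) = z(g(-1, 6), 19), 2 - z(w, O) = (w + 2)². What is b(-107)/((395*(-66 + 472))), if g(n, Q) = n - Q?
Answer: -23/160370 ≈ -0.00014342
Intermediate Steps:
z(w, O) = 2 - (2 + w)² (z(w, O) = 2 - (w + 2)² = 2 - (2 + w)²)
b(r) = -23 (b(r) = 2 - (2 + (-1 - 1*6))² = 2 - (2 + (-1 - 6))² = 2 - (2 - 7)² = 2 - 1*(-5)² = 2 - 1*25 = 2 - 25 = -23)
b(-107)/((395*(-66 + 472))) = -23*1/(395*(-66 + 472)) = -23/(395*406) = -23/160370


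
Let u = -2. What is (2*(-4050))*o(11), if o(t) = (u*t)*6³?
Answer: 38491200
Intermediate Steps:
o(t) = -432*t (o(t) = -2*t*6³ = -2*t*216 = -432*t)
(2*(-4050))*o(11) = (2*(-4050))*(-432*11) = -8100*(-4752) = 38491200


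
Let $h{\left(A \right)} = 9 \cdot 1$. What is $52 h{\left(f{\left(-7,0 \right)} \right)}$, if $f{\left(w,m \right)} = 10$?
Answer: $468$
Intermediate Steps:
$h{\left(A \right)} = 9$
$52 h{\left(f{\left(-7,0 \right)} \right)} = 52 \cdot 9 = 468$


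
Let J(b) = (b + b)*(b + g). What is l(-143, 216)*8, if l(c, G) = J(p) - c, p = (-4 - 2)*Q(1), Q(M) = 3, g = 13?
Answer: 2584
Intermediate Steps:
p = -18 (p = (-4 - 2)*3 = -6*3 = -18)
J(b) = 2*b*(13 + b) (J(b) = (b + b)*(b + 13) = (2*b)*(13 + b) = 2*b*(13 + b))
l(c, G) = 180 - c (l(c, G) = 2*(-18)*(13 - 18) - c = 2*(-18)*(-5) - c = 180 - c)
l(-143, 216)*8 = (180 - 1*(-143))*8 = (180 + 143)*8 = 323*8 = 2584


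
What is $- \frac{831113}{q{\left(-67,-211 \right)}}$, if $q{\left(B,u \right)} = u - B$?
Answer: $\frac{831113}{144} \approx 5771.6$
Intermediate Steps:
$- \frac{831113}{q{\left(-67,-211 \right)}} = - \frac{831113}{-211 - -67} = - \frac{831113}{-211 + 67} = - \frac{831113}{-144} = \left(-831113\right) \left(- \frac{1}{144}\right) = \frac{831113}{144}$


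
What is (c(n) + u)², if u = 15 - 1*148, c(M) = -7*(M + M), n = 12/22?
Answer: 2393209/121 ≈ 19779.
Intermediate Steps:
n = 6/11 (n = 12*(1/22) = 6/11 ≈ 0.54545)
c(M) = -14*M
u = -133 (u = 15 - 148 = -133)
(c(n) + u)² = (-14*6/11 - 133)² = (-84/11 - 133)² = (-1547/11)² = 2393209/121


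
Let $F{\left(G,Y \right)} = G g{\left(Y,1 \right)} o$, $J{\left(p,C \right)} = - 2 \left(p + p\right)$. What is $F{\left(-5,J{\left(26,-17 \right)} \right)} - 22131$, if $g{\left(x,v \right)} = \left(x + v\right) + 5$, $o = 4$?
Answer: $-20171$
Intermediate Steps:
$J{\left(p,C \right)} = - 4 p$ ($J{\left(p,C \right)} = - 2 \cdot 2 p = - 4 p$)
$g{\left(x,v \right)} = 5 + v + x$ ($g{\left(x,v \right)} = \left(v + x\right) + 5 = 5 + v + x$)
$F{\left(G,Y \right)} = 4 G \left(6 + Y\right)$ ($F{\left(G,Y \right)} = G \left(5 + 1 + Y\right) 4 = G \left(6 + Y\right) 4 = 4 G \left(6 + Y\right)$)
$F{\left(-5,J{\left(26,-17 \right)} \right)} - 22131 = 4 \left(-5\right) \left(6 - 104\right) - 22131 = 4 \left(-5\right) \left(-98\right) - 22131 = 1960 - 22131 = -20171$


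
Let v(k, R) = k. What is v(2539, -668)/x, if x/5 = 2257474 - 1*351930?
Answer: 2539/9527720 ≈ 0.00026649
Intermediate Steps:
x = 9527720 (x = 5*(2257474 - 1*351930) = 5*(2257474 - 351930) = 5*1905544 = 9527720)
v(2539, -668)/x = 2539/9527720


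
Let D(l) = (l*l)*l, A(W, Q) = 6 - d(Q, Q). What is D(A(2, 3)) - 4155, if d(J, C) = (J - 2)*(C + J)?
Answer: -4155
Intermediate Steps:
d(J, C) = (-2 + J)*(C + J)
A(W, Q) = 6 - 2*Q² + 4*Q (A(W, Q) = 6 - (Q² - 2*Q - 2*Q + Q*Q) = 6 - (Q² - 2*Q - 2*Q + Q²) = 6 - (-4*Q + 2*Q²) = 6 + (-2*Q² + 4*Q) = 6 - 2*Q² + 4*Q)
D(l) = l³ (D(l) = l²*l = l³)
D(A(2, 3)) - 4155 = (6 - 2*3² + 4*3)³ - 4155 = (6 - 2*9 + 12)³ - 4155 = (6 - 18 + 12)³ - 4155 = 0³ - 4155 = 0 - 4155 = -4155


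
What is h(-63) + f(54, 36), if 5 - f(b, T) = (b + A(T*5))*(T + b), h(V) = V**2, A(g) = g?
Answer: -17086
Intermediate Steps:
f(b, T) = 5 - (T + b)*(b + 5*T) (f(b, T) = 5 - (b + T*5)*(T + b) = 5 - (b + 5*T)*(T + b) = 5 - (T + b)*(b + 5*T))
h(-63) + f(54, 36) = (-63)**2 + (5 - 1*54**2 - 5*36**2 - 6*36*54) = 3969 + (5 - 1*2916 - 5*1296 - 11664) = 3969 + (5 - 2916 - 6480 - 11664) = 3969 - 21055 = -17086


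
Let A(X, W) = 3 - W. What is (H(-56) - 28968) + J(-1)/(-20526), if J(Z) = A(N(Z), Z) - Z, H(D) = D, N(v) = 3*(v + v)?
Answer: -595746629/20526 ≈ -29024.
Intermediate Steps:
N(v) = 6*v (N(v) = 3*(2*v) = 6*v)
J(Z) = 3 - 2*Z (J(Z) = (3 - Z) - Z = 3 - 2*Z)
(H(-56) - 28968) + J(-1)/(-20526) = (-56 - 28968) + (3 - 2*(-1))/(-20526) = -29024 + (3 + 2)*(-1/20526) = -29024 + 5*(-1/20526) = -29024 - 5/20526 = -595746629/20526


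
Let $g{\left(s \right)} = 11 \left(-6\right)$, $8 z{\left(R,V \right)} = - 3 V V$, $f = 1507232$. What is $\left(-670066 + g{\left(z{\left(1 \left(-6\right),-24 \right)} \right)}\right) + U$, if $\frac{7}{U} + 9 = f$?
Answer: $- \frac{1010038363429}{1507223} \approx -6.7013 \cdot 10^{5}$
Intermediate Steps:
$z{\left(R,V \right)} = - \frac{3 V^{2}}{8}$ ($z{\left(R,V \right)} = \frac{- 3 V V}{8} = \frac{\left(-3\right) V^{2}}{8} = - \frac{3 V^{2}}{8}$)
$g{\left(s \right)} = -66$
$U = \frac{7}{1507223}$ ($U = \frac{7}{-9 + 1507232} = \frac{7}{1507223} \approx 4.6443 \cdot 10^{-6}$)
$\left(-670066 + g{\left(z{\left(1 \left(-6\right),-24 \right)} \right)}\right) + U = \left(-670066 - 66\right) + \frac{7}{1507223} = -670132 + \frac{7}{1507223} = - \frac{1010038363429}{1507223}$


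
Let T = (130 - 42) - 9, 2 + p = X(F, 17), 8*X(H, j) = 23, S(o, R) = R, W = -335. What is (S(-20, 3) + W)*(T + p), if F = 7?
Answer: -53037/2 ≈ -26519.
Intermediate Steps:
X(H, j) = 23/8 (X(H, j) = (⅛)*23 = 23/8)
p = 7/8 (p = -2 + 23/8 = 7/8 ≈ 0.87500)
T = 79 (T = 88 - 9 = 79)
(S(-20, 3) + W)*(T + p) = (3 - 335)*(79 + 7/8) = -332*639/8 = -53037/2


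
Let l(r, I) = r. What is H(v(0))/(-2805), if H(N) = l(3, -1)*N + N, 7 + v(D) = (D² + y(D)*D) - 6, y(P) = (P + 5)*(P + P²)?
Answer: 52/2805 ≈ 0.018538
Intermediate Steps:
y(P) = (5 + P)*(P + P²)
v(D) = -13 + D² + D²*(5 + D² + 6*D) (v(D) = -7 + ((D² + (D*(5 + D² + 6*D))*D) - 6) = -7 + ((D² + D²*(5 + D² + 6*D)) - 6) = -7 + (-6 + D² + D²*(5 + D² + 6*D)) = -13 + D² + D²*(5 + D² + 6*D))
H(N) = 4*N (H(N) = 3*N + N = 4*N)
H(v(0))/(-2805) = (4*(-13 + 0⁴ + 6*0² + 6*0³))/(-2805) = (4*(-13 + 0 + 6*0 + 6*0))*(-1/2805) = (4*(-13 + 0 + 0 + 0))*(-1/2805) = (4*(-13))*(-1/2805) = -52*(-1/2805) = 52/2805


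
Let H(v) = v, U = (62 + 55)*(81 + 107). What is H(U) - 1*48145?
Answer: -26149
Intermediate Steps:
U = 21996 (U = 117*188 = 21996)
H(U) - 1*48145 = 21996 - 1*48145 = 21996 - 48145 = -26149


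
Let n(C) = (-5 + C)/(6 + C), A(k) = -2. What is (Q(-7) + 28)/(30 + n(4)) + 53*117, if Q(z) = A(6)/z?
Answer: 12980673/2093 ≈ 6201.9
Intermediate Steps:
n(C) = (-5 + C)/(6 + C)
Q(z) = -2/z
(Q(-7) + 28)/(30 + n(4)) + 53*117 = (-2/(-7) + 28)/(30 + (-5 + 4)/(6 + 4)) + 53*117 = (-2*(-⅐) + 28)/(30 - 1/10) + 6201 = (2/7 + 28)/(30 + (⅒)*(-1)) + 6201 = 198/(7*(30 - ⅒)) + 6201 = 198/(7*(299/10)) + 6201 = (198/7)*(10/299) + 6201 = 1980/2093 + 6201 = 12980673/2093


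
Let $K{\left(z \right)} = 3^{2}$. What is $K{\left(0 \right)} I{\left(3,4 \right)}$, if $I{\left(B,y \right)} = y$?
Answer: $36$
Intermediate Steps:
$K{\left(z \right)} = 9$
$K{\left(0 \right)} I{\left(3,4 \right)} = 9 \cdot 4 = 36$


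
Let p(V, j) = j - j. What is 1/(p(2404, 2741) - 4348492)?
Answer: -1/4348492 ≈ -2.2996e-7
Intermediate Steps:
p(V, j) = 0
1/(p(2404, 2741) - 4348492) = 1/(0 - 4348492) = 1/(-4348492) = -1/4348492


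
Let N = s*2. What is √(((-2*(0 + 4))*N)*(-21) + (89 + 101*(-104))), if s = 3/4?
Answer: I*√10163 ≈ 100.81*I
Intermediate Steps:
s = ¾ (s = 3*(¼) = ¾ ≈ 0.75000)
N = 3/2 (N = (¾)*2 = 3/2 ≈ 1.5000)
√(((-2*(0 + 4))*N)*(-21) + (89 + 101*(-104))) = √((-2*(0 + 4)*(3/2))*(-21) + (89 + 101*(-104))) = √((-2*4*(3/2))*(-21) + (89 - 10504)) = √(-8*3/2*(-21) - 10415) = √(-12*(-21) - 10415) = √(252 - 10415) = √(-10163) = I*√10163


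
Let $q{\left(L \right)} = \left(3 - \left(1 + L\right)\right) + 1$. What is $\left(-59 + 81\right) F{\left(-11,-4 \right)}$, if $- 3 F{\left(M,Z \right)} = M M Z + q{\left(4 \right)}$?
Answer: $\frac{10670}{3} \approx 3556.7$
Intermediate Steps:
$q{\left(L \right)} = 3 - L$ ($q{\left(L \right)} = \left(2 - L\right) + 1 = 3 - L$)
$F{\left(M,Z \right)} = \frac{1}{3} - \frac{Z M^{2}}{3}$ ($F{\left(M,Z \right)} = - \frac{M M Z + \left(3 - 4\right)}{3} = - \frac{M^{2} Z + \left(3 - 4\right)}{3} = - \frac{Z M^{2} - 1}{3} = - \frac{-1 + Z M^{2}}{3} = \frac{1}{3} - \frac{Z M^{2}}{3}$)
$\left(-59 + 81\right) F{\left(-11,-4 \right)} = \left(-59 + 81\right) \left(\frac{1}{3} - - \frac{4 \left(-11\right)^{2}}{3}\right) = 22 \left(\frac{1}{3} - \left(- \frac{4}{3}\right) 121\right) = 22 \left(\frac{1}{3} + \frac{484}{3}\right) = 22 \cdot \frac{485}{3} = \frac{10670}{3}$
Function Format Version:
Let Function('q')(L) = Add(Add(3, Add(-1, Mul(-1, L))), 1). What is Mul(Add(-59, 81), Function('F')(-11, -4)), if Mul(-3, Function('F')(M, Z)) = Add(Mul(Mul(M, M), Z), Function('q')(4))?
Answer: Rational(10670, 3) ≈ 3556.7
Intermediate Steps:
Function('q')(L) = Add(3, Mul(-1, L)) (Function('q')(L) = Add(Add(2, Mul(-1, L)), 1) = Add(3, Mul(-1, L)))
Function('F')(M, Z) = Add(Rational(1, 3), Mul(Rational(-1, 3), Z, Pow(M, 2))) (Function('F')(M, Z) = Mul(Rational(-1, 3), Add(Mul(Mul(M, M), Z), Add(3, Mul(-1, 4)))) = Mul(Rational(-1, 3), Add(Mul(Pow(M, 2), Z), Add(3, -4))) = Mul(Rational(-1, 3), Add(Mul(Z, Pow(M, 2)), -1)) = Mul(Rational(-1, 3), Add(-1, Mul(Z, Pow(M, 2)))) = Add(Rational(1, 3), Mul(Rational(-1, 3), Z, Pow(M, 2))))
Mul(Add(-59, 81), Function('F')(-11, -4)) = Mul(Add(-59, 81), Add(Rational(1, 3), Mul(Rational(-1, 3), -4, Pow(-11, 2)))) = Mul(22, Add(Rational(1, 3), Mul(Rational(-1, 3), -4, 121))) = Mul(22, Add(Rational(1, 3), Rational(484, 3))) = Mul(22, Rational(485, 3)) = Rational(10670, 3)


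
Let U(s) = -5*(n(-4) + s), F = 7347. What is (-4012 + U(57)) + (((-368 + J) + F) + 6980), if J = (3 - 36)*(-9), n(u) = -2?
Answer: 9969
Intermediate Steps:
J = 297 (J = -33*(-9) = 297)
U(s) = 10 - 5*s (U(s) = -5*(-2 + s) = 10 - 5*s)
(-4012 + U(57)) + (((-368 + J) + F) + 6980) = (-4012 + (10 - 5*57)) + (((-368 + 297) + 7347) + 6980) = (-4012 + (10 - 285)) + ((-71 + 7347) + 6980) = (-4012 - 275) + (7276 + 6980) = -4287 + 14256 = 9969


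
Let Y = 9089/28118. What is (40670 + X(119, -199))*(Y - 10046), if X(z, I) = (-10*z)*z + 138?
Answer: 14236485149939/14059 ≈ 1.0126e+9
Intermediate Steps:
X(z, I) = 138 - 10*z**2 (X(z, I) = -10*z**2 + 138 = 138 - 10*z**2)
Y = 9089/28118 (Y = 9089*(1/28118) = 9089/28118 ≈ 0.32325)
(40670 + X(119, -199))*(Y - 10046) = (40670 + (138 - 10*119**2))*(9089/28118 - 10046) = (40670 + (138 - 10*14161))*(-282464339/28118) = (40670 + (138 - 141610))*(-282464339/28118) = (40670 - 141472)*(-282464339/28118) = -100802*(-282464339/28118) = 14236485149939/14059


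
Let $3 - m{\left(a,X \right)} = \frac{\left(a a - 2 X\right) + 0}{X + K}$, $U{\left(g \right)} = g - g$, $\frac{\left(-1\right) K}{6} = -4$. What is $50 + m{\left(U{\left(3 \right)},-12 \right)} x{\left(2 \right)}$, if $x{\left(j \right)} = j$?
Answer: $52$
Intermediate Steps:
$K = 24$ ($K = \left(-6\right) \left(-4\right) = 24$)
$U{\left(g \right)} = 0$
$m{\left(a,X \right)} = 3 - \frac{a^{2} - 2 X}{24 + X}$ ($m{\left(a,X \right)} = 3 - \frac{\left(a a - 2 X\right) + 0}{X + 24} = 3 - \frac{\left(a^{2} - 2 X\right) + 0}{24 + X} = 3 - \frac{a^{2} - 2 X}{24 + X}$)
$50 + m{\left(U{\left(3 \right)},-12 \right)} x{\left(2 \right)} = 50 + \frac{72 - 0^{2} + 5 \left(-12\right)}{24 - 12} \cdot 2 = 50 + \frac{72 - 0 - 60}{12} \cdot 2 = 50 + \frac{72 + 0 - 60}{12} \cdot 2 = 50 + \frac{1}{12} \cdot 12 \cdot 2 = 50 + 1 \cdot 2 = 50 + 2 = 52$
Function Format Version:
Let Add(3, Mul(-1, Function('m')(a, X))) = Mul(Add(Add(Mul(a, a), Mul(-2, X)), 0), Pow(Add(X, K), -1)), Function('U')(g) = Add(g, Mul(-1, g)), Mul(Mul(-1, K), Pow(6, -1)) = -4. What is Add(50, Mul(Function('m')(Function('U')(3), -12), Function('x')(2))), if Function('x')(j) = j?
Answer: 52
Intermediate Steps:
K = 24 (K = Mul(-6, -4) = 24)
Function('U')(g) = 0
Function('m')(a, X) = Add(3, Mul(-1, Pow(Add(24, X), -1), Add(Pow(a, 2), Mul(-2, X)))) (Function('m')(a, X) = Add(3, Mul(-1, Mul(Add(Add(Mul(a, a), Mul(-2, X)), 0), Pow(Add(X, 24), -1)))) = Add(3, Mul(-1, Mul(Add(Add(Pow(a, 2), Mul(-2, X)), 0), Pow(Add(24, X), -1)))) = Add(3, Mul(-1, Mul(Add(Pow(a, 2), Mul(-2, X)), Pow(Add(24, X), -1)))) = Add(3, Mul(-1, Mul(Pow(Add(24, X), -1), Add(Pow(a, 2), Mul(-2, X))))) = Add(3, Mul(-1, Pow(Add(24, X), -1), Add(Pow(a, 2), Mul(-2, X)))))
Add(50, Mul(Function('m')(Function('U')(3), -12), Function('x')(2))) = Add(50, Mul(Mul(Pow(Add(24, -12), -1), Add(72, Mul(-1, Pow(0, 2)), Mul(5, -12))), 2)) = Add(50, Mul(Mul(Pow(12, -1), Add(72, Mul(-1, 0), -60)), 2)) = Add(50, Mul(Mul(Rational(1, 12), Add(72, 0, -60)), 2)) = Add(50, Mul(Mul(Rational(1, 12), 12), 2)) = Add(50, Mul(1, 2)) = Add(50, 2) = 52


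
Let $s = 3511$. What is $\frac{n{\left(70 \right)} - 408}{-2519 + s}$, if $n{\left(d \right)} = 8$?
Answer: $- \frac{25}{62} \approx -0.40323$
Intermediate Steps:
$\frac{n{\left(70 \right)} - 408}{-2519 + s} = \frac{8 - 408}{-2519 + 3511} = - \frac{400}{992} = \left(-400\right) \frac{1}{992} = - \frac{25}{62}$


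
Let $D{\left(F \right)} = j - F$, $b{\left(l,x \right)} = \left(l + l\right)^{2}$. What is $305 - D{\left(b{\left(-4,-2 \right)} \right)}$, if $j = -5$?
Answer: $374$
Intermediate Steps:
$b{\left(l,x \right)} = 4 l^{2}$ ($b{\left(l,x \right)} = \left(2 l\right)^{2} = 4 l^{2}$)
$D{\left(F \right)} = -5 - F$
$305 - D{\left(b{\left(-4,-2 \right)} \right)} = 305 - \left(-5 - 4 \left(-4\right)^{2}\right) = 305 - \left(-5 - 4 \cdot 16\right) = 305 - \left(-5 - 64\right) = 305 - -69 = 305 + 69 = 374$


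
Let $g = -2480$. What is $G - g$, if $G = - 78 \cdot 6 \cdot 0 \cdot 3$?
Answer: $2480$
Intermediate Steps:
$G = 0$ ($G = - 78 \cdot 0 \cdot 3 = \left(-78\right) 0 = 0$)
$G - g = 0 - -2480 = 0 + 2480 = 2480$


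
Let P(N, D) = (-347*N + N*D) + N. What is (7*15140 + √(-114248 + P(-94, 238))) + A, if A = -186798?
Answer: -80818 + 4*I*√6506 ≈ -80818.0 + 322.64*I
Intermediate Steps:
P(N, D) = -346*N + D*N (P(N, D) = (-347*N + D*N) + N = -346*N + D*N)
(7*15140 + √(-114248 + P(-94, 238))) + A = (7*15140 + √(-114248 - 94*(-346 + 238))) - 186798 = (105980 + √(-114248 - 94*(-108))) - 186798 = (105980 + √(-114248 + 10152)) - 186798 = (105980 + √(-104096)) - 186798 = (105980 + 4*I*√6506) - 186798 = -80818 + 4*I*√6506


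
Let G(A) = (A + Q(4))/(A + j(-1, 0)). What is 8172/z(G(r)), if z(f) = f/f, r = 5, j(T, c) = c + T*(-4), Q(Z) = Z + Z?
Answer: 8172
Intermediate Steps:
Q(Z) = 2*Z
j(T, c) = c - 4*T
G(A) = (8 + A)/(4 + A) (G(A) = (A + 2*4)/(A + (0 - 4*(-1))) = (A + 8)/(A + (0 + 4)) = (8 + A)/(A + 4) = (8 + A)/(4 + A))
z(f) = 1
8172/z(G(r)) = 8172/1 = 8172*1 = 8172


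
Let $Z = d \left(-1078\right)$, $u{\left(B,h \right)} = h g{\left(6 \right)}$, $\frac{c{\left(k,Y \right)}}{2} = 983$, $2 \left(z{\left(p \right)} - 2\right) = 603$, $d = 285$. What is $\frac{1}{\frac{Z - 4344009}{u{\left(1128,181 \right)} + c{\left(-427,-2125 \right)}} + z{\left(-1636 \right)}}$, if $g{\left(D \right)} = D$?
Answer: $- \frac{3052}{3724957} \approx -0.00081934$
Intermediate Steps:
$z{\left(p \right)} = \frac{607}{2}$ ($z{\left(p \right)} = 2 + \frac{1}{2} \cdot 603 = 2 + \frac{603}{2} = \frac{607}{2}$)
$c{\left(k,Y \right)} = 1966$ ($c{\left(k,Y \right)} = 2 \cdot 983 = 1966$)
$u{\left(B,h \right)} = 6 h$ ($u{\left(B,h \right)} = h 6 = 6 h$)
$Z = -307230$ ($Z = 285 \left(-1078\right) = -307230$)
$\frac{1}{\frac{Z - 4344009}{u{\left(1128,181 \right)} + c{\left(-427,-2125 \right)}} + z{\left(-1636 \right)}} = \frac{1}{\frac{-307230 - 4344009}{6 \cdot 181 + 1966} + \frac{607}{2}} = \frac{1}{- \frac{4651239}{1086 + 1966} + \frac{607}{2}} = \frac{1}{- \frac{4651239}{3052} + \frac{607}{2}} = \frac{1}{- \frac{3724957}{3052}} = - \frac{3052}{3724957}$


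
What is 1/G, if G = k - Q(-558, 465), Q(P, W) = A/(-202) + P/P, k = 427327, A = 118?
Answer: 101/43159985 ≈ 2.3401e-6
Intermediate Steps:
Q(P, W) = 42/101 (Q(P, W) = 118/(-202) + P/P = 118*(-1/202) + 1 = -59/101 + 1 = 42/101)
G = 43159985/101 (G = 427327 - 1*42/101 = 427327 - 42/101 = 43159985/101 ≈ 4.2733e+5)
1/G = 1/(43159985/101) = 101/43159985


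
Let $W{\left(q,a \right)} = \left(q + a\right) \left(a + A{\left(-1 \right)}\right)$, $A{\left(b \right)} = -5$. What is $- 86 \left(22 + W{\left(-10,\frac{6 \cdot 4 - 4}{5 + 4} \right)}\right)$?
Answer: $- \frac{303752}{81} \approx -3750.0$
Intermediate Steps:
$W{\left(q,a \right)} = \left(-5 + a\right) \left(a + q\right)$ ($W{\left(q,a \right)} = \left(q + a\right) \left(a - 5\right) = \left(a + q\right) \left(-5 + a\right) = \left(-5 + a\right) \left(a + q\right)$)
$- 86 \left(22 + W{\left(-10,\frac{6 \cdot 4 - 4}{5 + 4} \right)}\right) = - 86 \left(22 + \left(\left(\frac{6 \cdot 4 - 4}{5 + 4}\right)^{2} - 5 \frac{6 \cdot 4 - 4}{5 + 4} - -50 + \frac{6 \cdot 4 - 4}{5 + 4} \left(-10\right)\right)\right) = - 86 \left(22 + \left(\left(\frac{24 - 4}{9}\right)^{2} - 5 \frac{24 - 4}{9} + 50 + \frac{24 - 4}{9} \left(-10\right)\right)\right) = - 86 \left(22 + \left(\left(20 \cdot \frac{1}{9}\right)^{2} - 5 \cdot 20 \cdot \frac{1}{9} + 50 + 20 \cdot \frac{1}{9} \left(-10\right)\right)\right) = - 86 \left(22 + \left(\left(\frac{20}{9}\right)^{2} - \frac{100}{9} + 50 + \frac{20}{9} \left(-10\right)\right)\right) = - 86 \left(22 + \left(\frac{400}{81} - \frac{100}{9} + 50 - \frac{200}{9}\right)\right) = - 86 \left(22 + \frac{1750}{81}\right) = \left(-86\right) \frac{3532}{81} = - \frac{303752}{81}$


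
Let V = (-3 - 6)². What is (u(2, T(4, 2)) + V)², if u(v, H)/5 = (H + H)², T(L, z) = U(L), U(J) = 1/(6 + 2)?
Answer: 1692601/256 ≈ 6611.7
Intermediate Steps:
U(J) = ⅛ (U(J) = 1/8 = ⅛)
T(L, z) = ⅛
u(v, H) = 20*H² (u(v, H) = 5*(H + H)² = 5*(2*H)² = 5*(4*H²) = 20*H²)
V = 81 (V = (-9)² = 81)
(u(2, T(4, 2)) + V)² = (20*(⅛)² + 81)² = (20*(1/64) + 81)² = (5/16 + 81)² = (1301/16)² = 1692601/256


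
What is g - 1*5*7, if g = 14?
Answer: -21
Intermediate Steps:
g - 1*5*7 = 14 - 1*5*7 = 14 - 5*7 = 14 - 35 = -21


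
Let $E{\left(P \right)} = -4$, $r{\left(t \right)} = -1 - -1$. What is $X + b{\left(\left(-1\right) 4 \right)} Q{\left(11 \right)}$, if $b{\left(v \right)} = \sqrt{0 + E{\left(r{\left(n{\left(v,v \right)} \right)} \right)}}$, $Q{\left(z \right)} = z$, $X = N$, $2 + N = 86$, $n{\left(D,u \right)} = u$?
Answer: $84 + 22 i \approx 84.0 + 22.0 i$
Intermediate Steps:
$N = 84$ ($N = -2 + 86 = 84$)
$r{\left(t \right)} = 0$ ($r{\left(t \right)} = -1 + 1 = 0$)
$X = 84$
$b{\left(v \right)} = 2 i$ ($b{\left(v \right)} = \sqrt{0 - 4} = \sqrt{-4} = 2 i$)
$X + b{\left(\left(-1\right) 4 \right)} Q{\left(11 \right)} = 84 + 2 i 11 = 84 + 22 i$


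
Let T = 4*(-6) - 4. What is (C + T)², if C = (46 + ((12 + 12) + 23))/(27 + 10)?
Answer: 889249/1369 ≈ 649.56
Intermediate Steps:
T = -28 (T = -24 - 4 = -28)
C = 93/37 (C = (46 + (24 + 23))/37 = (46 + 47)*(1/37) = 93*(1/37) = 93/37 ≈ 2.5135)
(C + T)² = (93/37 - 28)² = (-943/37)² = 889249/1369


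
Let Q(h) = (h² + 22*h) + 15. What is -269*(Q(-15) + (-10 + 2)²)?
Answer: 6994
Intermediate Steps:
Q(h) = 15 + h² + 22*h
-269*(Q(-15) + (-10 + 2)²) = -269*((15 + (-15)² + 22*(-15)) + (-10 + 2)²) = -269*((15 + 225 - 330) + (-8)²) = -269*(-90 + 64) = -269*(-26) = 6994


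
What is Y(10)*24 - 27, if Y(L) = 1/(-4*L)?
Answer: -138/5 ≈ -27.600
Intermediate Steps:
Y(L) = -1/(4*L)
Y(10)*24 - 27 = -1/4/10*24 - 27 = -1/4*1/10*24 - 27 = -1/40*24 - 27 = -3/5 - 27 = -138/5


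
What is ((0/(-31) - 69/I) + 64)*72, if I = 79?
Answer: 359064/79 ≈ 4545.1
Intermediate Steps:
((0/(-31) - 69/I) + 64)*72 = ((0/(-31) - 69/79) + 64)*72 = ((0*(-1/31) - 69*1/79) + 64)*72 = ((0 - 69/79) + 64)*72 = (-69/79 + 64)*72 = (4987/79)*72 = 359064/79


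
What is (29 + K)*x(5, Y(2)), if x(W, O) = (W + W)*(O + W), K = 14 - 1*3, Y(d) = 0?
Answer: 2000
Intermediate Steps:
K = 11 (K = 14 - 3 = 11)
x(W, O) = 2*W*(O + W) (x(W, O) = (2*W)*(O + W) = 2*W*(O + W))
(29 + K)*x(5, Y(2)) = (29 + 11)*(2*5*(0 + 5)) = 40*(2*5*5) = 40*50 = 2000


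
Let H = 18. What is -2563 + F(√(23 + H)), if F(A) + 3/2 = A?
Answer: -5129/2 + √41 ≈ -2558.1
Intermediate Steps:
F(A) = -3/2 + A
-2563 + F(√(23 + H)) = -2563 + (-3/2 + √(23 + 18)) = -2563 + (-3/2 + √41) = -5129/2 + √41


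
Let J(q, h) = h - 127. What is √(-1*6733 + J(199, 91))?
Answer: I*√6769 ≈ 82.274*I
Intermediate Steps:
J(q, h) = -127 + h
√(-1*6733 + J(199, 91)) = √(-1*6733 + (-127 + 91)) = √(-6733 - 36) = √(-6769) = I*√6769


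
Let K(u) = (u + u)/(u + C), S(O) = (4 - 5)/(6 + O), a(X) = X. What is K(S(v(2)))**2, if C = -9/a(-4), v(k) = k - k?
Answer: 16/625 ≈ 0.025600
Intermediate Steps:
v(k) = 0
S(O) = -1/(6 + O)
C = 9/4 (C = -9/(-4) = -9*(-1/4) = 9/4 ≈ 2.2500)
K(u) = 2*u/(9/4 + u) (K(u) = (u + u)/(u + 9/4) = (2*u)/(9/4 + u) = 2*u/(9/4 + u))
K(S(v(2)))**2 = (8*(-1/(6 + 0))/(9 + 4*(-1/(6 + 0))))**2 = (8*(-1/6)/(9 + 4*(-1/6)))**2 = (8*(-1/6)/(9 - 2/3))**2 = (8*(-1/6)/(25/3))**2 = (8*(-1/6)*(3/25))**2 = (-4/25)**2 = 16/625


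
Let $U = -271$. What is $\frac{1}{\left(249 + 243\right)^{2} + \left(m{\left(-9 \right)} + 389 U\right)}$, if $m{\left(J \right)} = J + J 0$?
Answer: $\frac{1}{136636} \approx 7.3187 \cdot 10^{-6}$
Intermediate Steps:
$m{\left(J \right)} = J$ ($m{\left(J \right)} = J + 0 = J$)
$\frac{1}{\left(249 + 243\right)^{2} + \left(m{\left(-9 \right)} + 389 U\right)} = \frac{1}{\left(249 + 243\right)^{2} + \left(-9 + 389 \left(-271\right)\right)} = \frac{1}{492^{2} - 105428} = \frac{1}{242064 - 105428} = \frac{1}{136636}$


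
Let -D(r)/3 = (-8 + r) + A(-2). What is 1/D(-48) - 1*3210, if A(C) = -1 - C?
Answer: -529649/165 ≈ -3210.0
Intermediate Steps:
D(r) = 21 - 3*r (D(r) = -3*((-8 + r) + (-1 - 1*(-2))) = -3*((-8 + r) + (-1 + 2)) = -3*((-8 + r) + 1) = -3*(-7 + r) = 21 - 3*r)
1/D(-48) - 1*3210 = 1/(21 - 3*(-48)) - 1*3210 = 1/(21 + 144) - 3210 = 1/165 - 3210 = -529649/165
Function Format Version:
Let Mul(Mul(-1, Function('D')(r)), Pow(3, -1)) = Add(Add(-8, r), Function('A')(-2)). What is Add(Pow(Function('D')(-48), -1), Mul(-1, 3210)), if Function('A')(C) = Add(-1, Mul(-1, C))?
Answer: Rational(-529649, 165) ≈ -3210.0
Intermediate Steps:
Function('D')(r) = Add(21, Mul(-3, r)) (Function('D')(r) = Mul(-3, Add(Add(-8, r), Add(-1, Mul(-1, -2)))) = Mul(-3, Add(Add(-8, r), Add(-1, 2))) = Mul(-3, Add(Add(-8, r), 1)) = Mul(-3, Add(-7, r)) = Add(21, Mul(-3, r)))
Add(Pow(Function('D')(-48), -1), Mul(-1, 3210)) = Add(Pow(Add(21, Mul(-3, -48)), -1), Mul(-1, 3210)) = Add(Pow(Add(21, 144), -1), -3210) = Add(Pow(165, -1), -3210) = Add(Rational(1, 165), -3210) = Rational(-529649, 165)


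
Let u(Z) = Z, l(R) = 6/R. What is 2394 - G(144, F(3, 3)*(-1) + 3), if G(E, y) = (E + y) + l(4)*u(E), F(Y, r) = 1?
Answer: 2032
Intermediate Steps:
G(E, y) = y + 5*E/2 (G(E, y) = (E + y) + (6/4)*E = (E + y) + (6*(¼))*E = (E + y) + 3*E/2 = y + 5*E/2)
2394 - G(144, F(3, 3)*(-1) + 3) = 2394 - ((1*(-1) + 3) + (5/2)*144) = 2394 - ((-1 + 3) + 360) = 2394 - (2 + 360) = 2394 - 1*362 = 2394 - 362 = 2032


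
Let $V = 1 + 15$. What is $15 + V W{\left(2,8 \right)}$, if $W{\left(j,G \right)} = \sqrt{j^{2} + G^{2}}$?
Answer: $15 + 32 \sqrt{17} \approx 146.94$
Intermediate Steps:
$V = 16$
$W{\left(j,G \right)} = \sqrt{G^{2} + j^{2}}$
$15 + V W{\left(2,8 \right)} = 15 + 16 \sqrt{8^{2} + 2^{2}} = 15 + 16 \sqrt{64 + 4} = 15 + 16 \sqrt{68} = 15 + 16 \cdot 2 \sqrt{17} = 15 + 32 \sqrt{17}$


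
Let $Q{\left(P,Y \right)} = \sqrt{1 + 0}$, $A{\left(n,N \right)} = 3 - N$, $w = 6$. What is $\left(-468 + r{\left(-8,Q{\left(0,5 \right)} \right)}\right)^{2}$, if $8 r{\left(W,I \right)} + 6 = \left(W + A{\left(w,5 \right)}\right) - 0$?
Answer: $220900$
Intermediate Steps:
$Q{\left(P,Y \right)} = 1$ ($Q{\left(P,Y \right)} = \sqrt{1} = 1$)
$r{\left(W,I \right)} = -1 + \frac{W}{8}$ ($r{\left(W,I \right)} = - \frac{3}{4} + \frac{\left(W + \left(3 - 5\right)\right) - 0}{8} = - \frac{3}{4} + \frac{\left(W + \left(3 - 5\right)\right) + 0}{8} = - \frac{3}{4} + \frac{\left(W - 2\right) + 0}{8} = - \frac{3}{4} + \frac{\left(-2 + W\right) + 0}{8} = - \frac{3}{4} + \frac{-2 + W}{8} = - \frac{3}{4} + \left(- \frac{1}{4} + \frac{W}{8}\right) = -1 + \frac{W}{8}$)
$\left(-468 + r{\left(-8,Q{\left(0,5 \right)} \right)}\right)^{2} = \left(-468 + \left(-1 + \frac{1}{8} \left(-8\right)\right)\right)^{2} = \left(-468 - 2\right)^{2} = \left(-470\right)^{2} = 220900$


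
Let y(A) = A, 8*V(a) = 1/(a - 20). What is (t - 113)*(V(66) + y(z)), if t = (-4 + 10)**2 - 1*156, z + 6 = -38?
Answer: 3772503/368 ≈ 10251.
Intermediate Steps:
V(a) = 1/(8*(-20 + a)) (V(a) = 1/(8*(a - 20)) = 1/(8*(-20 + a)))
z = -44 (z = -6 - 38 = -44)
t = -120 (t = 6**2 - 156 = 36 - 156 = -120)
(t - 113)*(V(66) + y(z)) = (-120 - 113)*(1/(8*(-20 + 66)) - 44) = -233*((1/8)/46 - 44) = -233*((1/8)*(1/46) - 44) = -233*(1/368 - 44) = -233*(-16191/368) = 3772503/368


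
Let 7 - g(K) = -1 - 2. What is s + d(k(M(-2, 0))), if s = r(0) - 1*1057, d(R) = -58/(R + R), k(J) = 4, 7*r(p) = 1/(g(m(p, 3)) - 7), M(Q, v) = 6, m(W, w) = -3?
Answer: -89393/84 ≈ -1064.2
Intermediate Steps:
g(K) = 10 (g(K) = 7 - (-1 - 2) = 7 - 1*(-3) = 7 + 3 = 10)
r(p) = 1/21 (r(p) = 1/(7*(10 - 7)) = (⅐)/3 = (⅐)*(⅓) = 1/21)
d(R) = -29/R (d(R) = -58*1/(2*R) = -29/R)
s = -22196/21 (s = 1/21 - 1*1057 = 1/21 - 1057 = -22196/21 ≈ -1057.0)
s + d(k(M(-2, 0))) = -22196/21 - 29/4 = -89393/84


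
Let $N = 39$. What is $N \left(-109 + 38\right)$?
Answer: $-2769$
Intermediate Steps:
$N \left(-109 + 38\right) = 39 \left(-109 + 38\right) = 39 \left(-71\right) = -2769$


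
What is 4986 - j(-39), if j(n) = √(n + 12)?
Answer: 4986 - 3*I*√3 ≈ 4986.0 - 5.1962*I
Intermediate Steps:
j(n) = √(12 + n)
4986 - j(-39) = 4986 - √(12 - 39) = 4986 - √(-27) = 4986 - 3*I*√3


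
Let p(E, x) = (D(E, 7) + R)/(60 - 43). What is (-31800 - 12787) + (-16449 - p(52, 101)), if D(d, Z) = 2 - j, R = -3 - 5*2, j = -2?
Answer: -1037603/17 ≈ -61036.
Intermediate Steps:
R = -13 (R = -3 - 10 = -13)
D(d, Z) = 4 (D(d, Z) = 2 - 1*(-2) = 2 + 2 = 4)
p(E, x) = -9/17 (p(E, x) = (4 - 13)/(60 - 43) = -9/17)
(-31800 - 12787) + (-16449 - p(52, 101)) = (-31800 - 12787) + (-16449 - 1*(-9/17)) = -44587 + (-16449 + 9/17) = -44587 - 279624/17 = -1037603/17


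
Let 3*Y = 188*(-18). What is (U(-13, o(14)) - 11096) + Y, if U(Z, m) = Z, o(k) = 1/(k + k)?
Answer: -12237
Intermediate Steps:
Y = -1128 (Y = (188*(-18))/3 = (⅓)*(-3384) = -1128)
o(k) = 1/(2*k)
(U(-13, o(14)) - 11096) + Y = (-13 - 11096) - 1128 = -11109 - 1128 = -12237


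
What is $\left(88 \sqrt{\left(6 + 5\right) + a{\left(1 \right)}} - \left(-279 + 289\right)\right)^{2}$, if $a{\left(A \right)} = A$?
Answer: $93028 - 3520 \sqrt{3} \approx 86931.0$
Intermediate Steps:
$\left(88 \sqrt{\left(6 + 5\right) + a{\left(1 \right)}} - \left(-279 + 289\right)\right)^{2} = \left(88 \sqrt{\left(6 + 5\right) + 1} - \left(-279 + 289\right)\right)^{2} = \left(88 \sqrt{11 + 1} - 10\right)^{2} = \left(88 \sqrt{12} - 10\right)^{2} = \left(88 \cdot 2 \sqrt{3} - 10\right)^{2} = \left(176 \sqrt{3} - 10\right)^{2} = \left(-10 + 176 \sqrt{3}\right)^{2}$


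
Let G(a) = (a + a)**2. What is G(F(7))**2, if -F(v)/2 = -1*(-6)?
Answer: 331776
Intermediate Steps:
F(v) = -12 (F(v) = -(-2)*(-6) = -2*6 = -12)
G(a) = 4*a**2 (G(a) = (2*a)**2 = 4*a**2)
G(F(7))**2 = (4*(-12)**2)**2 = (4*144)**2 = 576**2 = 331776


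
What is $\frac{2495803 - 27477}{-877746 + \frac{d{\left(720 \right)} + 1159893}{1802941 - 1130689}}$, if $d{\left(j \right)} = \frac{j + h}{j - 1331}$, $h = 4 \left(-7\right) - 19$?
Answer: $- \frac{506927481041436}{180264962622581} \approx -2.8121$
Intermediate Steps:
$h = -47$ ($h = -28 - 19 = -47$)
$d{\left(j \right)} = \frac{-47 + j}{-1331 + j}$ ($d{\left(j \right)} = \frac{j - 47}{j - 1331} = \frac{-47 + j}{-1331 + j}$)
$\frac{2495803 - 27477}{-877746 + \frac{d{\left(720 \right)} + 1159893}{1802941 - 1130689}} = \frac{2495803 - 27477}{-877746 + \frac{\frac{-47 + 720}{-1331 + 720} + 1159893}{1802941 - 1130689}} = \frac{2468326}{-877746 + \frac{\frac{1}{-611} \cdot 673 + 1159893}{672252}} = \frac{2468326}{-877746 + \left(\left(- \frac{1}{611}\right) 673 + 1159893\right) \frac{1}{672252}} = \frac{2468326}{-877746 + \left(- \frac{673}{611} + 1159893\right) \frac{1}{672252}} = \frac{2468326}{-877746 + \frac{708693950}{611} \cdot \frac{1}{672252}} = \frac{2468326}{-877746 + \frac{354346975}{205372986}} = \frac{2468326}{- \frac{180264962622581}{205372986}} = 2468326 \left(- \frac{205372986}{180264962622581}\right) = - \frac{506927481041436}{180264962622581}$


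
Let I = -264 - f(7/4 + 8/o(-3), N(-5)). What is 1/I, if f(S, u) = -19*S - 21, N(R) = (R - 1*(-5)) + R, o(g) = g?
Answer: -12/3125 ≈ -0.0038400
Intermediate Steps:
N(R) = 5 + 2*R (N(R) = (R + 5) + R = (5 + R) + R = 5 + 2*R)
f(S, u) = -21 - 19*S
I = -3125/12 (I = -264 - (-21 - 19*(7/4 + 8/(-3))) = -264 - (-21 - 19*(7*(1/4) + 8*(-1/3))) = -264 - (-21 - 19*(7/4 - 8/3)) = -264 - (-21 - 19*(-11/12)) = -264 - (-21 + 209/12) = -264 - 1*(-43/12) = -264 + 43/12 = -3125/12 ≈ -260.42)
1/I = 1/(-3125/12) = -12/3125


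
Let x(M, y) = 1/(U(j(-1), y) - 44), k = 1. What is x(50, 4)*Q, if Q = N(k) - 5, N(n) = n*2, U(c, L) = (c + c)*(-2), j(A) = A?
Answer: 3/40 ≈ 0.075000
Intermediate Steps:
U(c, L) = -4*c (U(c, L) = (2*c)*(-2) = -4*c)
N(n) = 2*n
Q = -3 (Q = 2*1 - 5 = 2 - 5 = -3)
x(M, y) = -1/40 (x(M, y) = 1/(-4*(-1) - 44) = 1/(4 - 44) = 1/(-40) = -1/40)
x(50, 4)*Q = -1/40*(-3) = 3/40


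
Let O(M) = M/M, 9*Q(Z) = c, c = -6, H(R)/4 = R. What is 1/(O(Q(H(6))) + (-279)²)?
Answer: 1/77842 ≈ 1.2847e-5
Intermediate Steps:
H(R) = 4*R
Q(Z) = -⅔ (Q(Z) = (⅑)*(-6) = -⅔)
O(M) = 1
1/(O(Q(H(6))) + (-279)²) = 1/(1 + (-279)²) = 1/(1 + 77841) = 1/77842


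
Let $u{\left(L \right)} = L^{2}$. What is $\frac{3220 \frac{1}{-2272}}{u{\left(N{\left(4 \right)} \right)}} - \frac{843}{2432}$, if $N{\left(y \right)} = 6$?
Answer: $- \frac{599857}{1554048} \approx -0.386$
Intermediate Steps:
$\frac{3220 \frac{1}{-2272}}{u{\left(N{\left(4 \right)} \right)}} - \frac{843}{2432} = \frac{3220 \frac{1}{-2272}}{6^{2}} - \frac{843}{2432} = \frac{3220 \left(- \frac{1}{2272}\right)}{36} - \frac{843}{2432} = \left(- \frac{805}{568}\right) \frac{1}{36} - \frac{843}{2432} = - \frac{805}{20448} - \frac{843}{2432} = - \frac{599857}{1554048}$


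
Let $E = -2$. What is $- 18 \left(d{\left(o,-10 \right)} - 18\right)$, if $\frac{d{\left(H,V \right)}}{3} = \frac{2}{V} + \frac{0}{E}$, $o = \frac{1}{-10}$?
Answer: $\frac{1674}{5} \approx 334.8$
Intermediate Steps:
$o = - \frac{1}{10} \approx -0.1$
$d{\left(H,V \right)} = \frac{6}{V}$ ($d{\left(H,V \right)} = 3 \left(\frac{2}{V} + \frac{0}{-2}\right) = 3 \left(\frac{2}{V} + 0 \left(- \frac{1}{2}\right)\right) = 3 \left(\frac{2}{V} + 0\right) = 3 \frac{2}{V} = \frac{6}{V}$)
$- 18 \left(d{\left(o,-10 \right)} - 18\right) = - 18 \left(\frac{6}{-10} - 18\right) = - 18 \left(6 \left(- \frac{1}{10}\right) - 18\right) = - 18 \left(- \frac{3}{5} - 18\right) = \left(-18\right) \left(- \frac{93}{5}\right) = \frac{1674}{5}$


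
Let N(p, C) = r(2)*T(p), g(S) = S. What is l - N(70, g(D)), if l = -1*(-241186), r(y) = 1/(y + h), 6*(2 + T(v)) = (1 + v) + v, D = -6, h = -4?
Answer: 964787/4 ≈ 2.4120e+5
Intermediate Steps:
T(v) = -11/6 + v/3 (T(v) = -2 + ((1 + v) + v)/6 = -2 + (1 + 2*v)/6 = -2 + (⅙ + v/3) = -11/6 + v/3)
r(y) = 1/(-4 + y) (r(y) = 1/(y - 4) = 1/(-4 + y))
N(p, C) = 11/12 - p/6 (N(p, C) = (-11/6 + p/3)/(-4 + 2) = (-11/6 + p/3)/(-2) = -(-11/6 + p/3)/2 = 11/12 - p/6)
l = 241186
l - N(70, g(D)) = 241186 - (11/12 - ⅙*70) = 241186 - (11/12 - 35/3) = 241186 - 1*(-43/4) = 241186 + 43/4 = 964787/4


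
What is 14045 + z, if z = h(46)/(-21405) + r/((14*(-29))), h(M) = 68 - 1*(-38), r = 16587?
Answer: 121702001579/8690430 ≈ 14004.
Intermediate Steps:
h(M) = 106 (h(M) = 68 + 38 = 106)
z = -355087771/8690430 (z = 106/(-21405) + 16587/((14*(-29))) = 106*(-1/21405) + 16587/(-406) = -106/21405 + 16587*(-1/406) = -106/21405 - 16587/406 = -355087771/8690430 ≈ -40.860)
14045 + z = 14045 - 355087771/8690430 = 121702001579/8690430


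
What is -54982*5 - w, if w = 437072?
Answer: -711982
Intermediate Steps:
-54982*5 - w = -54982*5 - 1*437072 = -274910 - 437072 = -711982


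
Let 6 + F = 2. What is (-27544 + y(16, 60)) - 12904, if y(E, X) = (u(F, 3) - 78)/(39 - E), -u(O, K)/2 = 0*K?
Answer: -930382/23 ≈ -40451.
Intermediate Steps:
F = -4 (F = -6 + 2 = -4)
u(O, K) = 0 (u(O, K) = -0*K = -2*0 = 0)
y(E, X) = -78/(39 - E) (y(E, X) = (0 - 78)/(39 - E) = -78/(39 - E))
(-27544 + y(16, 60)) - 12904 = (-27544 + 78/(-39 + 16)) - 12904 = (-27544 + 78/(-23)) - 12904 = (-27544 + 78*(-1/23)) - 12904 = (-27544 - 78/23) - 12904 = -633590/23 - 12904 = -930382/23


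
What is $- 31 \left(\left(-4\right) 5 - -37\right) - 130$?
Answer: $-657$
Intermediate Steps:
$- 31 \left(\left(-4\right) 5 - -37\right) - 130 = - 31 \left(-20 + 37\right) - 130 = \left(-31\right) 17 - 130 = -527 - 130 = -657$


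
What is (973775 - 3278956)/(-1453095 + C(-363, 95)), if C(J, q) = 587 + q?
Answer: 2305181/1452413 ≈ 1.5871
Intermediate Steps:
(973775 - 3278956)/(-1453095 + C(-363, 95)) = (973775 - 3278956)/(-1453095 + (587 + 95)) = -2305181/(-1453095 + 682) = -2305181/(-1452413) = -2305181*(-1/1452413) = 2305181/1452413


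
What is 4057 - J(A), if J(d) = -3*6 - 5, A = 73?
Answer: 4080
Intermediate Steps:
J(d) = -23 (J(d) = -18 - 5 = -23)
4057 - J(A) = 4057 - 1*(-23) = 4057 + 23 = 4080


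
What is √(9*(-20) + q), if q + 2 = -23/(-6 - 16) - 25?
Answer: I*√99682/22 ≈ 14.351*I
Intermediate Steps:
q = -571/22 (q = -2 + (-23/(-6 - 16) - 25) = -2 + (-23/(-22) - 25) = -2 + (-1/22*(-23) - 25) = -2 + (23/22 - 25) = -2 - 527/22 = -571/22 ≈ -25.955)
√(9*(-20) + q) = √(9*(-20) - 571/22) = √(-180 - 571/22) = √(-4531/22) = I*√99682/22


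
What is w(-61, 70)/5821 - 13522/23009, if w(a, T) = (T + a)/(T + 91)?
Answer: -1810336343/3080513947 ≈ -0.58767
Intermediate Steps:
w(a, T) = (T + a)/(91 + T)
w(-61, 70)/5821 - 13522/23009 = ((70 - 61)/(91 + 70))/5821 - 13522/23009 = (9/161)*(1/5821) - 13522*1/23009 = ((1/161)*9)*(1/5821) - 13522/23009 = (9/161)*(1/5821) - 13522/23009 = 9/937181 - 13522/23009 = -1810336343/3080513947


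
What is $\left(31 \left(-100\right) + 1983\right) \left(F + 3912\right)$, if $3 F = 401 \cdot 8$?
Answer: $- \frac{16692448}{3} \approx -5.5642 \cdot 10^{6}$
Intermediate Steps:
$F = \frac{3208}{3}$ ($F = \frac{401 \cdot 8}{3} = \frac{1}{3} \cdot 3208 = \frac{3208}{3} \approx 1069.3$)
$\left(31 \left(-100\right) + 1983\right) \left(F + 3912\right) = \left(31 \left(-100\right) + 1983\right) \left(\frac{3208}{3} + 3912\right) = \left(-3100 + 1983\right) \frac{14944}{3} = \left(-1117\right) \frac{14944}{3} = - \frac{16692448}{3}$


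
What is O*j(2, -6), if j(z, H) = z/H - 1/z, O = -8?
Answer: 20/3 ≈ 6.6667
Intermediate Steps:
j(z, H) = -1/z + z/H
O*j(2, -6) = -8*(-1/2 + 2/(-6)) = -8*(-1*½ + 2*(-⅙)) = -8*(-½ - ⅓) = -8*(-⅚) = 20/3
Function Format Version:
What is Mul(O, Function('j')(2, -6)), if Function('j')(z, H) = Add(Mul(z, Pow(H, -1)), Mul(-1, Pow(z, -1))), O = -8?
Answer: Rational(20, 3) ≈ 6.6667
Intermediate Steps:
Function('j')(z, H) = Add(Mul(-1, Pow(z, -1)), Mul(z, Pow(H, -1)))
Mul(O, Function('j')(2, -6)) = Mul(-8, Add(Mul(-1, Pow(2, -1)), Mul(2, Pow(-6, -1)))) = Mul(-8, Add(Mul(-1, Rational(1, 2)), Mul(2, Rational(-1, 6)))) = Mul(-8, Add(Rational(-1, 2), Rational(-1, 3))) = Mul(-8, Rational(-5, 6)) = Rational(20, 3)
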